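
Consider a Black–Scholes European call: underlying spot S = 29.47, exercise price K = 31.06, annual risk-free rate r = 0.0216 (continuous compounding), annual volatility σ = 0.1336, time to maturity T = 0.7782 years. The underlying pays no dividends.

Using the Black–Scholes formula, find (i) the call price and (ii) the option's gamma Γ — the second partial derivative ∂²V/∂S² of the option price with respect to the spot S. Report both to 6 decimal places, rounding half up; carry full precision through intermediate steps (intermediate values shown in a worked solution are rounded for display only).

σ√T = 0.1336·√0.7782 = 0.117856
d₁ = (ln(S/K) + (r+σ²/2)T) / (σ√T) = (ln(29.47/31.06) + (0.0216+0.1336²/2)·0.7782) / 0.117856 = (-0.052548 + 0.023754) / 0.117856 = -0.244314
d₂ = d₁ − σ√T = -0.244314 − 0.117856 = -0.362170
e^{−rT} = e^{−0.0216·0.7782} = 0.983331
N(d₁) = 0.403494,  N(d₂) = 0.358613
Call price V = S·N(d₁) − K·e^{−rT}·N(d₂) = 11.890965 − 10.952842 = 0.938124
φ(d₁) = (1/√(2π))·e^{−d₁²/2} = 0.387212
Γ = φ(d₁) / (S·σ·√T) = 0.111485

price = 0.938124
Γ = 0.111485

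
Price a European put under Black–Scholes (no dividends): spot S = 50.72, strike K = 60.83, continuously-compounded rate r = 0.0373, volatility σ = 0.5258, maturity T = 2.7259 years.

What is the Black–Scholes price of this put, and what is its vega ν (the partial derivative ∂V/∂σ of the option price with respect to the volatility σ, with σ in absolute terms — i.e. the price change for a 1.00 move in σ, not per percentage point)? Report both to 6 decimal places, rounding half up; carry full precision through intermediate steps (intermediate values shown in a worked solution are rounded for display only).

price = 19.924616
ν = 31.511950

σ√T = 0.5258·√2.7259 = 0.868112
d₁ = (ln(S/K) + (r+σ²/2)T) / (σ√T) = (ln(50.72/60.83) + (0.0373+0.5258²/2)·2.7259) / 0.868112 = (-0.181763 + 0.478485) / 0.868112 = 0.341802
d₂ = d₁ − σ√T = 0.341802 − 0.868112 = -0.526310
e^{−rT} = e^{−0.0373·2.7259} = 0.903322
N(−d₁) = 0.366250,  N(−d₂) = 0.700663
Put price V = K·e^{−rT}·N(−d₂) − S·N(−d₁) = 38.500817 − 18.576201 = 19.924616
φ(d₁) = (1/√(2π))·e^{−d₁²/2} = 0.376306
ν = S·φ(d₁)·√T = 31.511950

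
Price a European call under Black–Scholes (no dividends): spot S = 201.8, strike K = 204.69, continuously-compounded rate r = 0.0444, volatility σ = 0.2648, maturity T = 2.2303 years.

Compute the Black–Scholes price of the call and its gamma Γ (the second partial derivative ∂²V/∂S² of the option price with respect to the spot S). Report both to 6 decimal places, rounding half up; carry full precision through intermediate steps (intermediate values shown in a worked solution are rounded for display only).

price = 39.234412
Γ = 0.004592

σ√T = 0.2648·√2.2303 = 0.395457
d₁ = (ln(S/K) + (r+σ²/2)T) / (σ√T) = (ln(201.8/204.69) + (0.0444+0.2648²/2)·2.2303) / 0.395457 = (-0.014220 + 0.177219) / 0.395457 = 0.412179
d₂ = d₁ − σ√T = 0.412179 − 0.395457 = 0.016721
e^{−rT} = e^{−0.0444·2.2303} = 0.905720
N(d₁) = 0.659896,  N(d₂) = 0.506671
Call price V = S·N(d₁) − K·e^{−rT}·N(d₂) = 133.166958 − 93.932547 = 39.234412
φ(d₁) = (1/√(2π))·e^{−d₁²/2} = 0.366453
Γ = φ(d₁) / (S·σ·√T) = 0.004592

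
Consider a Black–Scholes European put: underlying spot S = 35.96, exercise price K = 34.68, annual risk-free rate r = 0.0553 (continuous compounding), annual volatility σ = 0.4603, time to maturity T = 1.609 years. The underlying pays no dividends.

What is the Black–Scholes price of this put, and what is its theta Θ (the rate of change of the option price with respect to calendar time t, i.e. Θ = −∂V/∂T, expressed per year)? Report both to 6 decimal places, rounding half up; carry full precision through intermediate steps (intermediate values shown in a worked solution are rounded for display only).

price = 5.829304
Θ = -1.358250

σ√T = 0.4603·√1.609 = 0.583874
d₁ = (ln(S/K) + (r+σ²/2)T) / (σ√T) = (ln(35.96/34.68) + (0.0553+0.4603²/2)·1.609) / 0.583874 = (0.036244 + 0.259432) / 0.583874 = 0.506404
d₂ = d₁ − σ√T = 0.506404 − 0.583874 = -0.077470
e^{−rT} = e^{−0.0553·1.609} = 0.914866
N(−d₁) = 0.306287,  N(−d₂) = 0.530875
Put price V = K·e^{−rT}·N(−d₂) − S·N(−d₁) = 16.843366 − 11.014063 = 5.829304
φ(d₁) = (1/√(2π))·e^{−d₁²/2} = 0.350933
Θ = −S·φ(d₁)·σ/(2√T) + r·K·e^{−rT}·N(−d₂) = −2.289688 + 0.931438 = -1.358250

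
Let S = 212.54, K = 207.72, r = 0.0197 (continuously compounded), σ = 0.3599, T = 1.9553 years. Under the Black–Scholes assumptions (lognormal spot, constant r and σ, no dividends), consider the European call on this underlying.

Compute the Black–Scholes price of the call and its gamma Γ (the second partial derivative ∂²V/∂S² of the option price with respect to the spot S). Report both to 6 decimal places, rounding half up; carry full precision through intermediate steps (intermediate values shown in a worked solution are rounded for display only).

σ√T = 0.3599·√1.9553 = 0.503256
d₁ = (ln(S/K) + (r+σ²/2)T) / (σ√T) = (ln(212.54/207.72) + (0.0197+0.3599²/2)·1.9553) / 0.503256 = (0.022939 + 0.165152) / 0.503256 = 0.373750
d₂ = d₁ − σ√T = 0.373750 − 0.503256 = -0.129506
e^{−rT} = e^{−0.0197·1.9553} = 0.962213
N(d₁) = 0.645705,  N(d₂) = 0.448479
Call price V = S·N(d₁) − K·e^{−rT}·N(d₂) = 137.238092 − 89.637848 = 47.600244
φ(d₁) = (1/√(2π))·e^{−d₁²/2} = 0.372029
Γ = φ(d₁) / (S·σ·√T) = 0.003478

price = 47.600244
Γ = 0.003478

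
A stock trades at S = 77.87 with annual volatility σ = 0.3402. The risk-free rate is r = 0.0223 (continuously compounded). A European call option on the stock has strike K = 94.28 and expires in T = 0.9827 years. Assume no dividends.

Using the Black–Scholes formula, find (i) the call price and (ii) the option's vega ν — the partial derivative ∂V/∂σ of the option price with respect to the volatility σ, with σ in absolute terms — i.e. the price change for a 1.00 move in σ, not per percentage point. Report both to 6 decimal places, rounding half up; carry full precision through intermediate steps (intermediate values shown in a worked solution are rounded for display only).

price = 5.594483
ν = 29.130594

σ√T = 0.3402·√0.9827 = 0.337244
d₁ = (ln(S/K) + (r+σ²/2)T) / (σ√T) = (ln(77.87/94.28) + (0.0223+0.3402²/2)·0.9827) / 0.337244 = (-0.191228 + 0.078781) / 0.337244 = -0.333429
d₂ = d₁ − σ√T = -0.333429 − 0.337244 = -0.670674
e^{−rT} = e^{−0.0223·0.9827} = 0.978324
N(d₁) = 0.369405,  N(d₂) = 0.251214
Call price V = S·N(d₁) − K·e^{−rT}·N(d₂) = 28.765575 − 23.171092 = 5.594483
φ(d₁) = (1/√(2π))·e^{−d₁²/2} = 0.377371
ν = S·φ(d₁)·√T = 29.130594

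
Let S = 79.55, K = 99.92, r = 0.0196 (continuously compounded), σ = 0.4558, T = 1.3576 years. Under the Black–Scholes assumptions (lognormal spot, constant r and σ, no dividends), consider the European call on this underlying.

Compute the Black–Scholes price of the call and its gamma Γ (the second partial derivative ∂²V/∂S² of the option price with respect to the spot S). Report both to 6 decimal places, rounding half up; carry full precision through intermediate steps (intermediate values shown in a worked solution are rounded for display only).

σ√T = 0.4558·√1.3576 = 0.531080
d₁ = (ln(S/K) + (r+σ²/2)T) / (σ√T) = (ln(79.55/99.92) + (0.0196+0.4558²/2)·1.3576) / 0.531080 = (-0.227984 + 0.167632) / 0.531080 = -0.113640
d₂ = d₁ − σ√T = -0.113640 − 0.531080 = -0.644720
e^{−rT} = e^{−0.0196·1.3576} = 0.973742
N(d₁) = 0.454762,  N(d₂) = 0.259554
Call price V = S·N(d₁) − K·e^{−rT}·N(d₂) = 36.176284 − 25.253663 = 10.922621
φ(d₁) = (1/√(2π))·e^{−d₁²/2} = 0.396375
Γ = φ(d₁) / (S·σ·√T) = 0.009382

price = 10.922621
Γ = 0.009382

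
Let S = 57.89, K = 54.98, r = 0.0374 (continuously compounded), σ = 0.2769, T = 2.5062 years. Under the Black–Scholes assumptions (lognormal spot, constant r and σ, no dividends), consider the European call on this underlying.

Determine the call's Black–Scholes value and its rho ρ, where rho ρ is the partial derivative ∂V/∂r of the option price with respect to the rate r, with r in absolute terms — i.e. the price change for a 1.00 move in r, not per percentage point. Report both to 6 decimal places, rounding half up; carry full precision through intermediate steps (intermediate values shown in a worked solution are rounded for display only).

σ√T = 0.2769·√2.5062 = 0.438360
d₁ = (ln(S/K) + (r+σ²/2)T) / (σ√T) = (ln(57.89/54.98) + (0.0374+0.2769²/2)·2.5062) / 0.438360 = (0.051575 + 0.189812) / 0.438360 = 0.550659
d₂ = d₁ − σ√T = 0.550659 − 0.438360 = 0.112299
e^{−rT} = e^{−0.0374·2.5062} = 0.910527
N(d₁) = 0.709066,  N(d₂) = 0.544707
Call price V = S·N(d₁) − K·e^{−rT}·N(d₂) = 41.047843 − 27.268441 = 13.779403
ρ = K·T·e^{−rT}·N(d₂) = 68.340166

price = 13.779403
ρ = 68.340166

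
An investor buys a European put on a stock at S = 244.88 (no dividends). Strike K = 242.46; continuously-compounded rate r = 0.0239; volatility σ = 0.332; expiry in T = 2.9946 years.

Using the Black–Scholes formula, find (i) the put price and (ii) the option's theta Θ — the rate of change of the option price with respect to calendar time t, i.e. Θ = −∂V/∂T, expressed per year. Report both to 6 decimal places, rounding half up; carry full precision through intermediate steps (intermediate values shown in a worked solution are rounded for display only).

price = 44.133909
Θ = -5.537936

σ√T = 0.332·√2.9946 = 0.574523
d₁ = (ln(S/K) + (r+σ²/2)T) / (σ√T) = (ln(244.88/242.46) + (0.0239+0.332²/2)·2.9946) / 0.574523 = (0.009932 + 0.236609) / 0.574523 = 0.429123
d₂ = d₁ − σ√T = 0.429123 − 0.574523 = -0.145400
e^{−rT} = e^{−0.0239·2.9946} = 0.930930
N(−d₁) = 0.333917,  N(−d₂) = 0.557803
Put price V = K·e^{−rT}·N(−d₂) − S·N(−d₁) = 125.903500 − 81.769590 = 44.133909
φ(d₁) = (1/√(2π))·e^{−d₁²/2} = 0.363851
Θ = −S·φ(d₁)·σ/(2√T) + r·K·e^{−rT}·N(−d₂) = −8.547030 + 3.009094 = -5.537936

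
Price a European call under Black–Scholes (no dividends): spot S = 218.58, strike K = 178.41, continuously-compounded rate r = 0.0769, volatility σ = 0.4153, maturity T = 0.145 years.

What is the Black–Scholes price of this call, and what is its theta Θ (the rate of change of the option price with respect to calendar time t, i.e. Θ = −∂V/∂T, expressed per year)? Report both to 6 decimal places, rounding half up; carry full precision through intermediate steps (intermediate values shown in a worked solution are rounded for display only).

price = 43.403069
Θ = -29.211841

σ√T = 0.4153·√0.145 = 0.158142
d₁ = (ln(S/K) + (r+σ²/2)T) / (σ√T) = (ln(218.58/178.41) + (0.0769+0.4153²/2)·0.145) / 0.158142 = (0.203068 + 0.023655) / 0.158142 = 1.433669
d₂ = d₁ − σ√T = 1.433669 − 0.158142 = 1.275528
e^{−rT} = e^{−0.0769·0.145} = 0.988911
N(d₁) = 0.924167,  N(d₂) = 0.898939
Call price V = S·N(d₁) − K·e^{−rT}·N(d₂) = 202.004356 − 158.601287 = 43.403069
φ(d₁) = (1/√(2π))·e^{−d₁²/2} = 0.142753
Θ = −S·φ(d₁)·σ/(2√T) − r·K·e^{−rT}·N(d₂) = −17.015402 − 12.196439 = -29.211841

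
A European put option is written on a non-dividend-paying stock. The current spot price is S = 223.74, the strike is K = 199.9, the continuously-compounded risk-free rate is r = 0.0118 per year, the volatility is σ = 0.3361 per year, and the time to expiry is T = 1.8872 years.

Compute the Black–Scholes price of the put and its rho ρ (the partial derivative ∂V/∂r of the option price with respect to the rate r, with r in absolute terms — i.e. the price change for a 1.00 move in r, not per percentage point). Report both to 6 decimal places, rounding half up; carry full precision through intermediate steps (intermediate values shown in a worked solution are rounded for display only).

σ√T = 0.3361·√1.8872 = 0.461719
d₁ = (ln(S/K) + (r+σ²/2)T) / (σ√T) = (ln(223.74/199.9) + (0.0118+0.3361²/2)·1.8872) / 0.461719 = (0.112667 + 0.128861) / 0.461719 = 0.523107
d₂ = d₁ − σ√T = 0.523107 − 0.461719 = 0.061389
e^{−rT} = e^{−0.0118·1.8872} = 0.977977
N(−d₁) = 0.300450,  N(−d₂) = 0.475525
Put price V = K·e^{−rT}·N(−d₂) − S·N(−d₁) = 92.963981 − 67.222630 = 25.741351
ρ = −K·T·e^{−rT}·N(−d₂) = -175.441625

price = 25.741351
ρ = -175.441625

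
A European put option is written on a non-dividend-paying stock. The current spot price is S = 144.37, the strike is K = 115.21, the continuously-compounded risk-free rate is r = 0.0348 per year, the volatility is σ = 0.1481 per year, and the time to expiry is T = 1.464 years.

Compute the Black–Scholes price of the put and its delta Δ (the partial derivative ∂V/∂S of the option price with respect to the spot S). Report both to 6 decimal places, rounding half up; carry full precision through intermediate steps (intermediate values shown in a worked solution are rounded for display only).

σ√T = 0.1481·√1.464 = 0.179195
d₁ = (ln(S/K) + (r+σ²/2)T) / (σ√T) = (ln(144.37/115.21) + (0.0348+0.1481²/2)·1.464) / 0.179195 = (0.225623 + 0.067003) / 0.179195 = 1.633001
d₂ = d₁ − σ√T = 1.633001 − 0.179195 = 1.453807
e^{−rT} = e^{−0.0348·1.464} = 0.950329
N(−d₁) = 0.051234,  N(−d₂) = 0.073000
Put price V = K·e^{−rT}·N(−d₂) − S·N(−d₁) = 7.992576 − 7.396702 = 0.595873
Δ = −N(−d₁) = -0.051234

price = 0.595873
Δ = -0.051234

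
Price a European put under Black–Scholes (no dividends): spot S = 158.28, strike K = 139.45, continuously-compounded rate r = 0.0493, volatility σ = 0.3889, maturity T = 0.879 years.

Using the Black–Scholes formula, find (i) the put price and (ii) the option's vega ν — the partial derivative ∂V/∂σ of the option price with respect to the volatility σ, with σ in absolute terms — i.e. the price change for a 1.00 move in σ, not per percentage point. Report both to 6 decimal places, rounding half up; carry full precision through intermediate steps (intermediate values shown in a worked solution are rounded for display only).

σ√T = 0.3889·√0.879 = 0.364613
d₁ = (ln(S/K) + (r+σ²/2)T) / (σ√T) = (ln(158.28/139.45) + (0.0493+0.3889²/2)·0.879) / 0.364613 = (0.126660 + 0.109806) / 0.364613 = 0.648538
d₂ = d₁ − σ√T = 0.648538 − 0.364613 = 0.283925
e^{−rT} = e^{−0.0493·0.879} = 0.957591
N(−d₁) = 0.258318,  N(−d₂) = 0.388234
Put price V = K·e^{−rT}·N(−d₂) − S·N(−d₁) = 51.843220 − 40.886644 = 10.956576
φ(d₁) = (1/√(2π))·e^{−d₁²/2} = 0.323279
ν = S·φ(d₁)·√T = 47.973126

price = 10.956576
ν = 47.973126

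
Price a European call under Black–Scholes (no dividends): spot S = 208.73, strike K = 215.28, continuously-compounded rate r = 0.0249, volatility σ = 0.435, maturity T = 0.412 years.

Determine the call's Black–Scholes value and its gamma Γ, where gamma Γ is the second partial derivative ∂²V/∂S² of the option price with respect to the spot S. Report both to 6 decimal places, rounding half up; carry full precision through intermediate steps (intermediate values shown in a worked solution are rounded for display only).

σ√T = 0.435·√0.412 = 0.279214
d₁ = (ln(S/K) + (r+σ²/2)T) / (σ√T) = (ln(208.73/215.28) + (0.0249+0.435²/2)·0.412) / 0.279214 = (-0.030898 + 0.049239) / 0.279214 = 0.065689
d₂ = d₁ − σ√T = 0.065689 − 0.279214 = -0.213526
e^{−rT} = e^{−0.0249·0.412} = 0.989794
N(d₁) = 0.526187,  N(d₂) = 0.415458
Call price V = S·N(d₁) − K·e^{−rT}·N(d₂) = 109.831035 − 88.527030 = 21.304005
φ(d₁) = (1/√(2π))·e^{−d₁²/2} = 0.398082
Γ = φ(d₁) / (S·σ·√T) = 0.006830

price = 21.304005
Γ = 0.006830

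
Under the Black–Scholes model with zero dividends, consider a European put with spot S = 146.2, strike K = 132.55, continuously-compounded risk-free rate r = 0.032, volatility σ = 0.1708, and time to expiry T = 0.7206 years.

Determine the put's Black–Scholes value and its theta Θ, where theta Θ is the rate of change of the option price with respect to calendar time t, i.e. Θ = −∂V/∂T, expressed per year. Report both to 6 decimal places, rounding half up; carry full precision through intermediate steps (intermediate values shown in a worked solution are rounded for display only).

σ√T = 0.1708·√0.7206 = 0.144989
d₁ = (ln(S/K) + (r+σ²/2)T) / (σ√T) = (ln(146.2/132.55) + (0.032+0.1708²/2)·0.7206) / 0.144989 = (0.098016 + 0.033570) / 0.144989 = 0.907557
d₂ = d₁ − σ√T = 0.907557 − 0.144989 = 0.762568
e^{−rT} = e^{−0.032·0.7206} = 0.977205
N(−d₁) = 0.182056,  N(−d₂) = 0.222861
Put price V = K·e^{−rT}·N(−d₂) − S·N(−d₁) = 28.866797 − 26.616623 = 2.250174
φ(d₁) = (1/√(2π))·e^{−d₁²/2} = 0.264274
Θ = −S·φ(d₁)·σ/(2√T) + r·K·e^{−rT}·N(−d₂) = −3.886985 + 0.923738 = -2.963248

price = 2.250174
Θ = -2.963248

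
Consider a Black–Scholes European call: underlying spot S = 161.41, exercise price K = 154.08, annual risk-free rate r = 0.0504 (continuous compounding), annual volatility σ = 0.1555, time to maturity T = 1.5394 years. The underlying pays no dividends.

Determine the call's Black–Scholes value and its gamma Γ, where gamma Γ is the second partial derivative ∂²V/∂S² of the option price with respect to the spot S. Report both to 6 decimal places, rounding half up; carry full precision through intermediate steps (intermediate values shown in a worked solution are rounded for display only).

σ√T = 0.1555·√1.5394 = 0.192933
d₁ = (ln(S/K) + (r+σ²/2)T) / (σ√T) = (ln(161.41/154.08) + (0.0504+0.1555²/2)·1.5394) / 0.192933 = (0.046476 + 0.096197) / 0.192933 = 0.739496
d₂ = d₁ − σ√T = 0.739496 − 0.192933 = 0.546563
e^{−rT} = e^{−0.0504·1.5394} = 0.925348
N(d₁) = 0.770197,  N(d₂) = 0.707661
Call price V = S·N(d₁) − K·e^{−rT}·N(d₂) = 124.317510 − 100.896523 = 23.420987
φ(d₁) = (1/√(2π))·e^{−d₁²/2} = 0.303502
Γ = φ(d₁) / (S·σ·√T) = 0.009746

price = 23.420987
Γ = 0.009746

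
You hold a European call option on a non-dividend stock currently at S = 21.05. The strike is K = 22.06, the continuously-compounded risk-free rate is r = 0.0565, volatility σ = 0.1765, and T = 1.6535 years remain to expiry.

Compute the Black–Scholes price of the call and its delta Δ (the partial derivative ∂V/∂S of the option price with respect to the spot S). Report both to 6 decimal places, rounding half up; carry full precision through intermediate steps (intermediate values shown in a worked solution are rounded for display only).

σ√T = 0.1765·√1.6535 = 0.226959
d₁ = (ln(S/K) + (r+σ²/2)T) / (σ√T) = (ln(21.05/22.06) + (0.0565+0.1765²/2)·1.6535) / 0.226959 = (-0.046865 + 0.119178) / 0.226959 = 0.318615
d₂ = d₁ − σ√T = 0.318615 − 0.226959 = 0.091656
e^{−rT} = e^{−0.0565·1.6535} = 0.910808
N(d₁) = 0.624991,  N(d₂) = 0.536514
Call price V = S·N(d₁) − K·e^{−rT}·N(d₂) = 13.156055 − 10.779880 = 2.376175
Δ = N(d₁) = 0.624991

price = 2.376175
Δ = 0.624991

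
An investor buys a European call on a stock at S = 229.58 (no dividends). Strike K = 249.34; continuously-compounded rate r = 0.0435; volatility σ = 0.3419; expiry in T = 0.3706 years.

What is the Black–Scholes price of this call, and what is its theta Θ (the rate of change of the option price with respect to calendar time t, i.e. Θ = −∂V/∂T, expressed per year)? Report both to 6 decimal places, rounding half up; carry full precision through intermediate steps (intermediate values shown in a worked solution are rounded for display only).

σ√T = 0.3419·√0.3706 = 0.208138
d₁ = (ln(S/K) + (r+σ²/2)T) / (σ√T) = (ln(229.58/249.34) + (0.0435+0.3419²/2)·0.3706) / 0.208138 = (-0.082566 + 0.037782) / 0.208138 = -0.215165
d₂ = d₁ − σ√T = -0.215165 − 0.208138 = -0.423303
e^{−rT} = e^{−0.0435·0.3706} = 0.984008
N(d₁) = 0.414819,  N(d₂) = 0.336037
Call price V = S·N(d₁) − K·e^{−rT}·N(d₂) = 95.234241 − 82.447573 = 12.786668
φ(d₁) = (1/√(2π))·e^{−d₁²/2} = 0.389814
Θ = −S·φ(d₁)·σ/(2√T) − r·K·e^{−rT}·N(d₂) = −25.130868 − 3.586469 = -28.717337

price = 12.786668
Θ = -28.717337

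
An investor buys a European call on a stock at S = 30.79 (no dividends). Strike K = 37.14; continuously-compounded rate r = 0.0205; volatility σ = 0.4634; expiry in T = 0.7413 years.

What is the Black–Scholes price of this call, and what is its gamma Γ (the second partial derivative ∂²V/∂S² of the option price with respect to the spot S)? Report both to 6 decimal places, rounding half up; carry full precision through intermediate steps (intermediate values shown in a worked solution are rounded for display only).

σ√T = 0.4634·√0.7413 = 0.398982
d₁ = (ln(S/K) + (r+σ²/2)T) / (σ√T) = (ln(30.79/37.14) + (0.0205+0.4634²/2)·0.7413) / 0.398982 = (-0.187505 + 0.094790) / 0.398982 = -0.232378
d₂ = d₁ − σ√T = -0.232378 − 0.398982 = -0.631360
e^{−rT} = e^{−0.0205·0.7413} = 0.984918
N(d₁) = 0.408122,  N(d₂) = 0.263903
Call price V = S·N(d₁) − K·e^{−rT}·N(d₂) = 12.566079 − 9.653519 = 2.912560
φ(d₁) = (1/√(2π))·e^{−d₁²/2} = 0.388315
Γ = φ(d₁) / (S·σ·√T) = 0.031610

price = 2.912560
Γ = 0.031610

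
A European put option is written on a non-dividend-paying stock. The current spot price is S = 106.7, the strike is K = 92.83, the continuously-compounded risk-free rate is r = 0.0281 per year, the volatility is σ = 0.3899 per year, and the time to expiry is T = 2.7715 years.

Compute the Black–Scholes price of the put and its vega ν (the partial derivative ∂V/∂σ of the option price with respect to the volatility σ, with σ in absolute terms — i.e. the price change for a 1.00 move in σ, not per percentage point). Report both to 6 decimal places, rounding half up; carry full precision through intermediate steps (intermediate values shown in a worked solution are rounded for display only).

price = 15.395266
ν = 57.031110

σ√T = 0.3899·√2.7715 = 0.649099
d₁ = (ln(S/K) + (r+σ²/2)T) / (σ√T) = (ln(106.7/92.83) + (0.0281+0.3899²/2)·2.7715) / 0.649099 = (0.139251 + 0.288544) / 0.649099 = 0.659060
d₂ = d₁ − σ√T = 0.659060 − 0.649099 = 0.009961
e^{−rT} = e^{−0.0281·2.7715} = 0.925076
N(−d₁) = 0.254929,  N(−d₂) = 0.496026
Put price V = K·e^{−rT}·N(−d₂) − S·N(−d₁) = 42.596149 − 27.200883 = 15.395266
φ(d₁) = (1/√(2π))·e^{−d₁²/2} = 0.321063
ν = S·φ(d₁)·√T = 57.031110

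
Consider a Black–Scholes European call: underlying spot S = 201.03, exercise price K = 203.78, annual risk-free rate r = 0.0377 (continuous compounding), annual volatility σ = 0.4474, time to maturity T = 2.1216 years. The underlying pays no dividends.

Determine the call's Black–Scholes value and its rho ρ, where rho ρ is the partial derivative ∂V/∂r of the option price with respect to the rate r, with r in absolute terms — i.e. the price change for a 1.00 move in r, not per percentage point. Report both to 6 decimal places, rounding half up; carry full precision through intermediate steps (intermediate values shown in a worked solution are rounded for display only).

σ√T = 0.4474·√2.1216 = 0.651670
d₁ = (ln(S/K) + (r+σ²/2)T) / (σ√T) = (ln(201.03/203.78) + (0.0377+0.4474²/2)·2.1216) / 0.651670 = (-0.013587 + 0.292321) / 0.651670 = 0.427723
d₂ = d₁ − σ√T = 0.427723 − 0.651670 = -0.223947
e^{−rT} = e^{−0.0377·2.1216} = 0.923131
N(d₁) = 0.665574,  N(d₂) = 0.411399
Call price V = S·N(d₁) − K·e^{−rT}·N(d₂) = 133.800276 − 77.390635 = 56.409641
ρ = K·T·e^{−rT}·N(d₂) = 164.191972

price = 56.409641
ρ = 164.191972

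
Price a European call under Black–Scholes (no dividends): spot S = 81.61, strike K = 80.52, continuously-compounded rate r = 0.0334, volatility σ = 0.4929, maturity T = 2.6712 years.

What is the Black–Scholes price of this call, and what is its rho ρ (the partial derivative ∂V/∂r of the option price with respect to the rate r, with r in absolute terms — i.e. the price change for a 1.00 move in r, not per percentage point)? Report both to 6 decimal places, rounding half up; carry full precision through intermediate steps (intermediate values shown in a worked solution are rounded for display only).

price = 28.457672
ρ = 77.022952

σ√T = 0.4929·√2.6712 = 0.805586
d₁ = (ln(S/K) + (r+σ²/2)T) / (σ√T) = (ln(81.61/80.52) + (0.0334+0.4929²/2)·2.6712) / 0.805586 = (0.013446 + 0.413703) / 0.805586 = 0.530234
d₂ = d₁ − σ√T = 0.530234 − 0.805586 = -0.275353
e^{−rT} = e^{−0.0334·2.6712} = 0.914646
N(d₁) = 0.702025,  N(d₂) = 0.391523
Call price V = S·N(d₁) − K·e^{−rT}·N(d₂) = 57.292260 − 28.834588 = 28.457672
ρ = K·T·e^{−rT}·N(d₂) = 77.022952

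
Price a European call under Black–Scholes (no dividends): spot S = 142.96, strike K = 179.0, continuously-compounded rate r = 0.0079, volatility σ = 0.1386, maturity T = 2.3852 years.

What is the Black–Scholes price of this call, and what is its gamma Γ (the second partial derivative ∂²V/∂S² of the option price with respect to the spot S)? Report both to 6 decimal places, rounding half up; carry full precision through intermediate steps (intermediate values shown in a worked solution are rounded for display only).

price = 3.024259
Γ = 0.009044

σ√T = 0.1386·√2.3852 = 0.214055
d₁ = (ln(S/K) + (r+σ²/2)T) / (σ√T) = (ln(142.96/179.0) + (0.0079+0.1386²/2)·2.3852) / 0.214055 = (-0.224821 + 0.041753) / 0.214055 = -0.855238
d₂ = d₁ − σ√T = -0.855238 − 0.214055 = -1.069293
e^{−rT} = e^{−0.0079·2.3852} = 0.981333
N(d₁) = 0.196210,  N(d₂) = 0.142469
Call price V = S·N(d₁) − K·e^{−rT}·N(d₂) = 28.050143 − 25.025884 = 3.024259
φ(d₁) = (1/√(2π))·e^{−d₁²/2} = 0.276746
Γ = φ(d₁) / (S·σ·√T) = 0.009044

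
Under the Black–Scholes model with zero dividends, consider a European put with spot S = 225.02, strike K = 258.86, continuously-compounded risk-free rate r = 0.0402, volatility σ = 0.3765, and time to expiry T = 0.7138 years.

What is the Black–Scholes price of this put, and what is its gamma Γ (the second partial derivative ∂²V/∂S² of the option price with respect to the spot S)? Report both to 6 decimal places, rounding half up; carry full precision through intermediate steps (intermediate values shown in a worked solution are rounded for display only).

σ√T = 0.3765·√0.7138 = 0.318092
d₁ = (ln(S/K) + (r+σ²/2)T) / (σ√T) = (ln(225.02/258.86) + (0.0402+0.3765²/2)·0.7138) / 0.318092 = (-0.140098 + 0.079286) / 0.318092 = -0.191177
d₂ = d₁ − σ√T = -0.191177 − 0.318092 = -0.509269
e^{−rT} = e^{−0.0402·0.7138} = 0.971713
N(−d₁) = 0.575807,  N(−d₂) = 0.694718
Put price V = K·e^{−rT}·N(−d₂) − S·N(−d₁) = 174.747795 − 129.567989 = 45.179807
φ(d₁) = (1/√(2π))·e^{−d₁²/2} = 0.391718
Γ = φ(d₁) / (S·σ·√T) = 0.005473

price = 45.179807
Γ = 0.005473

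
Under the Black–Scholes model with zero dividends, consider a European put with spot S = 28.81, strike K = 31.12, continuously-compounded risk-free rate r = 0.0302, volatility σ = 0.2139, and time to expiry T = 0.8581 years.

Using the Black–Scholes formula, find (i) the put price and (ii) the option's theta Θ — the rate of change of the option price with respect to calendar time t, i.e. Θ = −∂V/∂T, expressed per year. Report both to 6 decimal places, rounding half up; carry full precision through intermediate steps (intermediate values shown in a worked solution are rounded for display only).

σ√T = 0.2139·√0.8581 = 0.198143
d₁ = (ln(S/K) + (r+σ²/2)T) / (σ√T) = (ln(28.81/31.12) + (0.0302+0.2139²/2)·0.8581) / 0.198143 = (-0.077128 + 0.045545) / 0.198143 = -0.159395
d₂ = d₁ − σ√T = -0.159395 − 0.198143 = -0.357539
e^{−rT} = e^{−0.0302·0.8581} = 0.974418
N(−d₁) = 0.563321,  N(−d₂) = 0.639656
Put price V = K·e^{−rT}·N(−d₂) − S·N(−d₁) = 19.396854 − 16.229285 = 3.167569
φ(d₁) = (1/√(2π))·e^{−d₁²/2} = 0.393906
Θ = −S·φ(d₁)·σ/(2√T) + r·K·e^{−rT}·N(−d₂) = −1.310232 + 0.585785 = -0.724447

price = 3.167569
Θ = -0.724447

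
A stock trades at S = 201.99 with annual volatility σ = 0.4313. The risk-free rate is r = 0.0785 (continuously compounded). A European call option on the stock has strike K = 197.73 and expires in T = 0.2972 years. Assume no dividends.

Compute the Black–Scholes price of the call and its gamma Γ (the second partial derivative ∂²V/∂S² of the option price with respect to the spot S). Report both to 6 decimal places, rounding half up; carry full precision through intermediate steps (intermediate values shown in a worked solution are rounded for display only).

σ√T = 0.4313·√0.2972 = 0.235128
d₁ = (ln(S/K) + (r+σ²/2)T) / (σ√T) = (ln(201.99/197.73) + (0.0785+0.4313²/2)·0.2972) / 0.235128 = (0.021316 + 0.050973) / 0.235128 = 0.307443
d₂ = d₁ − σ√T = 0.307443 − 0.235128 = 0.072316
e^{−rT} = e^{−0.0785·0.2972} = 0.976940
N(d₁) = 0.620747,  N(d₂) = 0.528825
Call price V = S·N(d₁) − K·e^{−rT}·N(d₂) = 125.384691 − 102.153219 = 23.231472
φ(d₁) = (1/√(2π))·e^{−d₁²/2} = 0.380527
Γ = φ(d₁) / (S·σ·√T) = 0.008012

price = 23.231472
Γ = 0.008012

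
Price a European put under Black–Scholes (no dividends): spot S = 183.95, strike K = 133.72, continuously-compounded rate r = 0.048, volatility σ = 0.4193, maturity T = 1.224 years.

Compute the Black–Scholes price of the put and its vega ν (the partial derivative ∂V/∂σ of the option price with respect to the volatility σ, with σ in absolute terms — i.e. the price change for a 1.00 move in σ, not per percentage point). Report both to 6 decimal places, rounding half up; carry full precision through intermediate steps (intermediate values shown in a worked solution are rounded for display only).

price = 8.152059
ν = 46.976584

σ√T = 0.4193·√1.224 = 0.463891
d₁ = (ln(S/K) + (r+σ²/2)T) / (σ√T) = (ln(183.95/133.72) + (0.048+0.4193²/2)·1.224) / 0.463891 = (0.318916 + 0.166349) / 0.463891 = 1.046077
d₂ = d₁ − σ√T = 1.046077 − 0.463891 = 0.582186
e^{−rT} = e^{−0.048·1.224} = 0.942941
N(−d₁) = 0.147763,  N(−d₂) = 0.280221
Put price V = K·e^{−rT}·N(−d₂) − S·N(−d₁) = 35.333027 − 27.180968 = 8.152059
φ(d₁) = (1/√(2π))·e^{−d₁²/2} = 0.230829
ν = S·φ(d₁)·√T = 46.976584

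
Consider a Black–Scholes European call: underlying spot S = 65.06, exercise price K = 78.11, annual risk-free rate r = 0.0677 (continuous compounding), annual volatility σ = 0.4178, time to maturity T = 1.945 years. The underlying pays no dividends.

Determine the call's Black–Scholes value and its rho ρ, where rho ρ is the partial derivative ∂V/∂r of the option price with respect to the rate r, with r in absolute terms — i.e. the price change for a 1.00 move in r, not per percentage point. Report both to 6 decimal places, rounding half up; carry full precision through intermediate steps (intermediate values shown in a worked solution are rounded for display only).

price = 13.654066
ρ = 46.920723

σ√T = 0.4178·√1.945 = 0.582677
d₁ = (ln(S/K) + (r+σ²/2)T) / (σ√T) = (ln(65.06/78.11) + (0.0677+0.4178²/2)·1.945) / 0.582677 = (-0.182808 + 0.301433) / 0.582677 = 0.203586
d₂ = d₁ − σ√T = 0.203586 − 0.582677 = -0.379092
e^{−rT} = e^{−0.0677·1.945} = 0.876625
N(d₁) = 0.580661,  N(d₂) = 0.352310
Call price V = S·N(d₁) − K·e^{−rT}·N(d₂) = 37.777831 − 24.123765 = 13.654066
ρ = K·T·e^{−rT}·N(d₂) = 46.920723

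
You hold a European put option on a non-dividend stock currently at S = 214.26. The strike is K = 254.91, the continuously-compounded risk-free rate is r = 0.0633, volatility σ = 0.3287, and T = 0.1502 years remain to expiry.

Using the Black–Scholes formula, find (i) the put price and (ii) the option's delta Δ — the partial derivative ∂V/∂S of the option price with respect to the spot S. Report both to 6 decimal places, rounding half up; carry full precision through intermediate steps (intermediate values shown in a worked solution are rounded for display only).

σ√T = 0.3287·√0.1502 = 0.127390
d₁ = (ln(S/K) + (r+σ²/2)T) / (σ√T) = (ln(214.26/254.91) + (0.0633+0.3287²/2)·0.1502) / 0.127390 = (-0.173720 + 0.017622) / 0.127390 = -1.225362
d₂ = d₁ − σ√T = -1.225362 − 0.127390 = -1.352751
e^{−rT} = e^{−0.0633·0.1502} = 0.990537
N(−d₁) = 0.889780,  N(−d₂) = 0.911932
Put price V = K·e^{−rT}·N(−d₂) − S·N(−d₁) = 230.261020 − 190.644368 = 39.616653
Δ = −N(−d₁) = -0.889780

price = 39.616653
Δ = -0.889780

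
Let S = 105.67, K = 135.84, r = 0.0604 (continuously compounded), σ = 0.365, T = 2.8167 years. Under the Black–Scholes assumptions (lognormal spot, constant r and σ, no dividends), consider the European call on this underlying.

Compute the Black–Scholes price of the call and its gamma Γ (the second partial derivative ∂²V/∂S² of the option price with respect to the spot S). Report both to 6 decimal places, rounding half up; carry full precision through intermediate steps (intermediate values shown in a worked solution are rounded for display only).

price = 22.263753
Γ = 0.006070

σ√T = 0.365·√2.8167 = 0.612580
d₁ = (ln(S/K) + (r+σ²/2)T) / (σ√T) = (ln(105.67/135.84) + (0.0604+0.365²/2)·2.8167) / 0.612580 = (-0.251157 + 0.357756) / 0.612580 = 0.174017
d₂ = d₁ − σ√T = 0.174017 − 0.612580 = -0.438563
e^{−rT} = e^{−0.0604·2.8167} = 0.843556
N(d₁) = 0.569074,  N(d₂) = 0.330489
Call price V = S·N(d₁) − K·e^{−rT}·N(d₂) = 60.134044 − 37.870291 = 22.263753
φ(d₁) = (1/√(2π))·e^{−d₁²/2} = 0.392947
Γ = φ(d₁) / (S·σ·√T) = 0.006070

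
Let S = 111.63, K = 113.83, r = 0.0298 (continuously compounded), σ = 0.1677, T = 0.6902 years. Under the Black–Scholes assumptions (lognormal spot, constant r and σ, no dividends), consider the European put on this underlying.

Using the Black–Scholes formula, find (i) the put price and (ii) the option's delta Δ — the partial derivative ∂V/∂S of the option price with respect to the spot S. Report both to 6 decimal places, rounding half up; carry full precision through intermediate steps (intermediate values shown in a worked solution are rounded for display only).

σ√T = 0.1677·√0.6902 = 0.139322
d₁ = (ln(S/K) + (r+σ²/2)T) / (σ√T) = (ln(111.63/113.83) + (0.0298+0.1677²/2)·0.6902) / 0.139322 = (-0.019516 + 0.030273) / 0.139322 = 0.077210
d₂ = d₁ − σ√T = 0.077210 − 0.139322 = -0.062113
e^{−rT} = e^{−0.0298·0.6902} = 0.979642
N(−d₁) = 0.469228,  N(−d₂) = 0.524763
Put price V = K·e^{−rT}·N(−d₂) − S·N(−d₁) = 58.517764 − 52.379962 = 6.137802
Δ = −N(−d₁) = -0.469228

price = 6.137802
Δ = -0.469228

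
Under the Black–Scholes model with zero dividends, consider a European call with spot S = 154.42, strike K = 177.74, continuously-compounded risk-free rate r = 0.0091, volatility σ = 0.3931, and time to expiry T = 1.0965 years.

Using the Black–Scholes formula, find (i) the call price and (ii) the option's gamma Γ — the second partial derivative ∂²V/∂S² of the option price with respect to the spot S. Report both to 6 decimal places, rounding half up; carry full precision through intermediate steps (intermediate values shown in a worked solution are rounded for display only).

price = 17.484953
Γ = 0.006237

σ√T = 0.3931·√1.0965 = 0.411630
d₁ = (ln(S/K) + (r+σ²/2)T) / (σ√T) = (ln(154.42/177.74) + (0.0091+0.3931²/2)·1.0965) / 0.411630 = (-0.140646 + 0.094698) / 0.411630 = -0.111624
d₂ = d₁ − σ√T = -0.111624 − 0.411630 = -0.523254
e^{−rT} = e^{−0.0091·1.0965} = 0.990071
N(d₁) = 0.455561,  N(d₂) = 0.300399
Call price V = S·N(d₁) − K·e^{−rT}·N(d₂) = 70.347708 − 52.862755 = 17.484953
φ(d₁) = (1/√(2π))·e^{−d₁²/2} = 0.396465
Γ = φ(d₁) / (S·σ·√T) = 0.006237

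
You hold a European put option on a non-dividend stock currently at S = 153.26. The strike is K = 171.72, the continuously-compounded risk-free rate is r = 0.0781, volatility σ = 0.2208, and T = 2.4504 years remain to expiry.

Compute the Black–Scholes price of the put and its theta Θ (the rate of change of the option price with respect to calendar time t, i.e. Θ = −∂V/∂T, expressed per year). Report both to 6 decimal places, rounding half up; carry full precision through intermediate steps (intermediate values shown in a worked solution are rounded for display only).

σ√T = 0.2208·√2.4504 = 0.345635
d₁ = (ln(S/K) + (r+σ²/2)T) / (σ√T) = (ln(153.26/171.72) + (0.0781+0.2208²/2)·2.4504) / 0.345635 = (-0.113729 + 0.251108) / 0.345635 = 0.397467
d₂ = d₁ − σ√T = 0.397467 − 0.345635 = 0.051832
e^{−rT} = e^{−0.0781·2.4504} = 0.825822
N(−d₁) = 0.345511,  N(−d₂) = 0.479331
Put price V = K·e^{−rT}·N(−d₂) − S·N(−d₁) = 67.974005 − 52.953085 = 15.020919
φ(d₁) = (1/√(2π))·e^{−d₁²/2} = 0.368642
Θ = −S·φ(d₁)·σ/(2√T) + r·K·e^{−rT}·N(−d₂) = −3.984598 + 5.308770 = 1.324172

price = 15.020919
Θ = 1.324172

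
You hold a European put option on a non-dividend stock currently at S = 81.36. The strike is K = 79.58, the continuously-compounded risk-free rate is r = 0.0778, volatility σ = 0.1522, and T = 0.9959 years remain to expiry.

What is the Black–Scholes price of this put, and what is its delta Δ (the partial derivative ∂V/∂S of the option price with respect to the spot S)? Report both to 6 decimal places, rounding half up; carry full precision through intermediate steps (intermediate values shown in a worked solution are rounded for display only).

σ√T = 0.1522·√0.9959 = 0.151888
d₁ = (ln(S/K) + (r+σ²/2)T) / (σ√T) = (ln(81.36/79.58) + (0.0778+0.1522²/2)·0.9959) / 0.151888 = (0.022121 + 0.089016) / 0.151888 = 0.731705
d₂ = d₁ − σ√T = 0.731705 − 0.151888 = 0.579817
e^{−rT} = e^{−0.0778·0.9959} = 0.925445
N(−d₁) = 0.232174,  N(−d₂) = 0.281019
Put price V = K·e^{−rT}·N(−d₂) − S·N(−d₁) = 20.696177 − 18.889714 = 1.806463
Δ = −N(−d₁) = -0.232174

price = 1.806463
Δ = -0.232174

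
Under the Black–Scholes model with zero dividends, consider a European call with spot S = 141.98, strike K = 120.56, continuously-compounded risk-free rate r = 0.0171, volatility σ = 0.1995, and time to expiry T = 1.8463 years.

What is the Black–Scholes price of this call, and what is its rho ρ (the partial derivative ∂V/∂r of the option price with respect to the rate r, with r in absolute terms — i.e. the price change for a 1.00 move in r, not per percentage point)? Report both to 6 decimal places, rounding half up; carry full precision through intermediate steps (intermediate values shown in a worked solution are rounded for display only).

σ√T = 0.1995·√1.8463 = 0.271078
d₁ = (ln(S/K) + (r+σ²/2)T) / (σ√T) = (ln(141.98/120.56) + (0.0171+0.1995²/2)·1.8463) / 0.271078 = (0.163539 + 0.068313) / 0.271078 = 0.855297
d₂ = d₁ − σ√T = 0.855297 − 0.271078 = 0.584219
e^{−rT} = e^{−0.0171·1.8463} = 0.968921
N(d₁) = 0.803807,  N(d₂) = 0.720463
Call price V = S·N(d₁) − K·e^{−rT}·N(d₂) = 114.124451 − 84.159619 = 29.964832
ρ = K·T·e^{−rT}·N(d₂) = 155.383904

price = 29.964832
ρ = 155.383904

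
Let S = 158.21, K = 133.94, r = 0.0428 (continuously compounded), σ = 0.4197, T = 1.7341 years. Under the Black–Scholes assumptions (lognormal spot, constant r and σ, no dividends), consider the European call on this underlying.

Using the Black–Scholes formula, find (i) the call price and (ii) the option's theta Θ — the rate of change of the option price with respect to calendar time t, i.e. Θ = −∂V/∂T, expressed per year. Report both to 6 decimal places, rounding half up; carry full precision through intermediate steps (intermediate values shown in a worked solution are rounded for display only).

price = 50.469020
Θ = -10.804445

σ√T = 0.4197·√1.7341 = 0.552683
d₁ = (ln(S/K) + (r+σ²/2)T) / (σ√T) = (ln(158.21/133.94) + (0.0428+0.4197²/2)·1.7341) / 0.552683 = (0.166531 + 0.226949) / 0.552683 = 0.711945
d₂ = d₁ − σ√T = 0.711945 − 0.552683 = 0.159262
e^{−rT} = e^{−0.0428·1.7341} = 0.928468
N(d₁) = 0.761751,  N(d₂) = 0.563269
Call price V = S·N(d₁) − K·e^{−rT}·N(d₂) = 120.516575 − 70.047554 = 50.469020
φ(d₁) = (1/√(2π))·e^{−d₁²/2} = 0.309632
Θ = −S·φ(d₁)·σ/(2√T) − r·K·e^{−rT}·N(d₂) = −7.806409 − 2.998035 = -10.804445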